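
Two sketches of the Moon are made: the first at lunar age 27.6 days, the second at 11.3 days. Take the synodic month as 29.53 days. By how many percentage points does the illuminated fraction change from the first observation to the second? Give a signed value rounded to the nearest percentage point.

+83 pp

First observation: θ = 360°·27.6/29.53 = 336.5°, so f = 0.042.
Second observation: θ = 137.8°, f = 0.870.
Δf = 0.870 − 0.042 = +0.829, i.e. +83 pp.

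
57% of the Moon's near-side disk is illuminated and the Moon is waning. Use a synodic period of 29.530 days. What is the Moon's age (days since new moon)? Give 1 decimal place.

21.5 days

cos θ = 1 − 2f = -0.140, giving a principal value of 98.0°.
A waning Moon lies in 180°–360°, so θ = 360° − 98.0° = 262.0°.
At 360°/29.530 d per day, 262.0° corresponds to 21.49 days.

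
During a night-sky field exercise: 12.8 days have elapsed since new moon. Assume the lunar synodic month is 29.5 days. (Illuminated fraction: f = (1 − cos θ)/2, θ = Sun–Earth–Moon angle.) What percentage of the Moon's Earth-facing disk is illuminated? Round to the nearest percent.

Phase angle: θ = 360°·(12.8 d)/(29.5 d) = 156.2°.
Illuminated fraction = (1 − cos 156.2°)/2 = (1 − (-0.915))/2 ≈ 0.957, so 96%.

96%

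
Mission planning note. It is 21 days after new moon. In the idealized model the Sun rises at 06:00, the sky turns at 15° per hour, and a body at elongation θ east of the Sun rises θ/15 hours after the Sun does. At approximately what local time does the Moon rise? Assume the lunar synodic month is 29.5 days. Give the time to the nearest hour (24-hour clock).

23:00

The Moon has covered 21/29.5 of its cycle, so θ ≈ 360° × 21/29.5 = 256.3°.
Delay after the Sun = 256.3° / (15°/h) ≈ 17.08 h.
06:00 + 17.08 h ≈ 23:05 → 23:00 to the nearest hour.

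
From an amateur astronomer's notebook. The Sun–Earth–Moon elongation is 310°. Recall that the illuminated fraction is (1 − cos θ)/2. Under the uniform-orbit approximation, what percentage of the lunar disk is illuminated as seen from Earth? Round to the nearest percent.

Half-versine of 310°: (1 − 0.643)/2 = 0.179, i.e. 18%.

18%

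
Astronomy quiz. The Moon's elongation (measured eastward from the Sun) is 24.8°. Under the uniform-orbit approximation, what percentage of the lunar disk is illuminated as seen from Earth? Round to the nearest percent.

5%

Half-versine of 24.8°: (1 − 0.908)/2 = 0.046, i.e. 5%.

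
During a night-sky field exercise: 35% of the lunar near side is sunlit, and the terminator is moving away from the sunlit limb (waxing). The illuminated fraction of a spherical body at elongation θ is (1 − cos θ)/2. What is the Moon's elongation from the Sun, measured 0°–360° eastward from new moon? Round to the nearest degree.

From f = (1 − cos θ)/2: cos θ = 1 − 2×0.35 = 0.300; arccos → 72.5°.
The Moon is waxing (0°–180°), so θ = 72.5° directly.

73°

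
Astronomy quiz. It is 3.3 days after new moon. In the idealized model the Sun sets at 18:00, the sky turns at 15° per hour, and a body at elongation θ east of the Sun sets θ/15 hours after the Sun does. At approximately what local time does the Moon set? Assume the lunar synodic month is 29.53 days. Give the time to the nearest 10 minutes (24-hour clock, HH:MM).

Phase angle: θ = 360°·(3.3 d)/(29.53 d) = 40.2°.
The Moon trails the Sun by θ/15 = 40.2/15 ≈ 2.68 hours.
18:00 + 2.682 h ≈ 20:41 → 20:40 to the nearest ten minutes.

20:40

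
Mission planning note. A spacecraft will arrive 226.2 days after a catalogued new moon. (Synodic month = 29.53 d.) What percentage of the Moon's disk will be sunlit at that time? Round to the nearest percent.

77%

226.2/29.53 = 7.660 lunations, so 7 complete cycles and 19.49 d into the next.
Elongation θ = 360° × 19.49/29.53 ≈ 237.6°.
Illuminated fraction = (1 − cos 237.6°)/2 = (1 − (-0.536))/2 ≈ 0.768, so 77%.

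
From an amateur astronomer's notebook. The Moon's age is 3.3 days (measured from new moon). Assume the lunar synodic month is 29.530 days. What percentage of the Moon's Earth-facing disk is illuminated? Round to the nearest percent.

Phase angle: θ = 360°·(3.3 d)/(29.530 d) = 40.2°.
Illuminated fraction = (1 − cos 40.2°)/2 = (1 − 0.763)/2 ≈ 0.118, so 12%.

12%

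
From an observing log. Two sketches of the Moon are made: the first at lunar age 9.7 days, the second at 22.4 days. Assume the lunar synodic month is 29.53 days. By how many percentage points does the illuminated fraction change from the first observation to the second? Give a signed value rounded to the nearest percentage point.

First observation: θ = 360°·9.7/29.53 = 118.3°, so f = 0.737.
Second observation: θ = 273.1°, f = 0.473.
Δf = 0.473 − 0.737 = -0.264, i.e. -26 pp.

-26 percentage points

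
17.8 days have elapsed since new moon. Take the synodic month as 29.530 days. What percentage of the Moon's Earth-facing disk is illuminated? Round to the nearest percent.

90%

Elongation θ = 360° × 17.8/29.530 ≈ 217.0°.
Illuminated fraction = (1 − cos 217.0°)/2 = (1 − (-0.799))/2 ≈ 0.899, so 90%.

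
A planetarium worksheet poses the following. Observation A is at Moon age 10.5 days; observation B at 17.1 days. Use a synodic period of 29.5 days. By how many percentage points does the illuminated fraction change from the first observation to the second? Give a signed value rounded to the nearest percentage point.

+13 pp

θ₁ = 360° × 10.5/29.5 = 128.1°, f₁ = (1 − cos θ₁)/2 = 0.809.
θ₂ = 360° × 17.1/29.5 = 208.7°, f₂ = (1 − cos θ₂)/2 = 0.939.
Change = f₂ − f₁ = +0.130 → +13 percentage points.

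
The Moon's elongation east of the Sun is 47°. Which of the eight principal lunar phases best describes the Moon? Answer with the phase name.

The waxing crescent sector spans roughly 22°–68°; 47° falls inside it.

waxing crescent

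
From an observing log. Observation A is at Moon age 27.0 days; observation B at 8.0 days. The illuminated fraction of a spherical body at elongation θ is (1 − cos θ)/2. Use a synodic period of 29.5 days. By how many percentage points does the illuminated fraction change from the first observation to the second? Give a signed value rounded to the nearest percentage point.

θ₁ = 360° × 27.0/29.5 = 329.5°, f₁ = (1 − cos θ₁)/2 = 0.069.
θ₂ = 360° × 8.0/29.5 = 97.6°, f₂ = (1 − cos θ₂)/2 = 0.566.
Change = f₂ − f₁ = +0.497 → +50 percentage points.

+50 percentage points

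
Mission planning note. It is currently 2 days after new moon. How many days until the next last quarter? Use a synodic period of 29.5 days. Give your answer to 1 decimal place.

20.1 days

Last quarter is 0.75 of the way through the cycle: age 0.75 × 29.5 = 22.125 d.
That is 22.125 − 2 = 20.125 days ahead.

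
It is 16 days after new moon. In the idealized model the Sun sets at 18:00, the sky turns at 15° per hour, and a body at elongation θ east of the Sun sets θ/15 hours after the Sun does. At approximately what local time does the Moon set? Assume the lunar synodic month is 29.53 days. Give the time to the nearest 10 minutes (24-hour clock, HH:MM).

07:00

The Moon has covered 16/29.53 of its cycle, so θ ≈ 360° × 16/29.53 = 195.1°.
The Moon trails the Sun by θ/15 = 195.1/15 ≈ 13.00 hours.
18:00 + 13.004 h ≈ 07:00 → 07:00 to the nearest ten minutes.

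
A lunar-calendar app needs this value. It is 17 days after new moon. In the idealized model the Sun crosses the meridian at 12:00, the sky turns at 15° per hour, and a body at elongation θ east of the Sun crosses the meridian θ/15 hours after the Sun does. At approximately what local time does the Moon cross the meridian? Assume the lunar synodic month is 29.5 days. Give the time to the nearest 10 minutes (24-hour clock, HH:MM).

01:50

Phase angle: θ = 360°·(17 d)/(29.5 d) = 207.5°.
At 15° of sky rotation per hour, 207.5° corresponds to a 13.83 h lag.
12:00 + 13.831 h ≈ 01:50 → 01:50 to the nearest ten minutes.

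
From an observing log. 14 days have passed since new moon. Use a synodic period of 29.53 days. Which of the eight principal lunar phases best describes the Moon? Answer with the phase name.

full moon

θ ≈ 360° × 14/29.53 = 171°, which falls in the full moon sector.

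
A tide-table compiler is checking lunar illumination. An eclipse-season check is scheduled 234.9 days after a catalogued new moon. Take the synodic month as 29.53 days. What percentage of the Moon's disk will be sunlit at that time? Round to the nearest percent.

2%

234.9/29.53 = 7.955 lunations, so 7 complete cycles and 28.19 d into the next.
The Moon has covered 28.19/29.53 of its cycle, so θ ≈ 360° × 28.19/29.53 = 343.7°.
cos 343.7° = 0.960, so f = (1 − 0.960)/2 = 0.020, so 2%.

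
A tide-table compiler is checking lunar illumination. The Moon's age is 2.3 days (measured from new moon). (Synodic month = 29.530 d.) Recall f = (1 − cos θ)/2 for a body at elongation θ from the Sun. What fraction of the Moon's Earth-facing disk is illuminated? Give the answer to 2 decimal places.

The Moon has covered 2.3/29.530 of its cycle, so θ ≈ 360° × 2.3/29.530 = 28.0°.
Illuminated fraction = (1 − cos 28.0°)/2 = (1 − 0.883)/2 ≈ 0.059.

0.06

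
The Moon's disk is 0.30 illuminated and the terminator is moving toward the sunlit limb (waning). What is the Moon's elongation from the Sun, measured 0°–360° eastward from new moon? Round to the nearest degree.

294°

cos θ = 1 − 2f = 0.400, giving a principal value of 66.4°.
Waning ⇒ past full, so θ = 360° − 66.4° = 293.6°.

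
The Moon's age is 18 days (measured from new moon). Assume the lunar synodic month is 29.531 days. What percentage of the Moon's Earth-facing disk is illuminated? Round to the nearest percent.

Elongation θ = 360° × 18/29.531 ≈ 219.4°.
Illuminated fraction = (1 − cos 219.4°)/2 = (1 − (-0.772))/2 ≈ 0.886, so 89%.

89%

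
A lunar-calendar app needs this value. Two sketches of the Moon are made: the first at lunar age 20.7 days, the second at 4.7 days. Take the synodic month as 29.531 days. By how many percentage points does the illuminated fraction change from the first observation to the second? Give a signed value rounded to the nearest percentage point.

First observation: θ = 360°·20.7/29.531 = 252.3°, so f = 0.652.
Second observation: θ = 57.3°, f = 0.230.
Δf = 0.230 − 0.652 = -0.422, i.e. -42 pp.

-42 pp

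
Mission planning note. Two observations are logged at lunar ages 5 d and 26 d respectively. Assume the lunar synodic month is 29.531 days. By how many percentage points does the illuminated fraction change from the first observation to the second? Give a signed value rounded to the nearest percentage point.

-12 percentage points

θ₁ = 360° × 5/29.531 = 61.0°, f₁ = (1 − cos θ₁)/2 = 0.257.
θ₂ = 360° × 26/29.531 = 317.0°, f₂ = (1 − cos θ₂)/2 = 0.135.
Change = f₂ − f₁ = -0.123 → -12 percentage points.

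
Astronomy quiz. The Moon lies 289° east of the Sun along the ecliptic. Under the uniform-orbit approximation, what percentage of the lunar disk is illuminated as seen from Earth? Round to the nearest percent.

Half-versine of 289°: (1 − 0.326)/2 = 0.337, i.e. 34%.

34%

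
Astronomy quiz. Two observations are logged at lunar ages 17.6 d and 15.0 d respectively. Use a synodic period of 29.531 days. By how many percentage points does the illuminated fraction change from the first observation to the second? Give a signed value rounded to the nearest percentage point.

θ₁ = 360° × 17.6/29.531 = 214.6°, f₁ = (1 − cos θ₁)/2 = 0.912.
θ₂ = 360° × 15.0/29.531 = 182.9°, f₂ = (1 − cos θ₂)/2 = 0.999.
Change = f₂ − f₁ = +0.088 → +9 percentage points.

+9 percentage points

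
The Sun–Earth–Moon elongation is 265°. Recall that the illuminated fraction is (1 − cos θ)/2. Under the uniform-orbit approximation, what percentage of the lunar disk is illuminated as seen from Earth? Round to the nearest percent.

54%

Half-versine of 265°: (1 − (-0.087))/2 = 0.544, i.e. 54%.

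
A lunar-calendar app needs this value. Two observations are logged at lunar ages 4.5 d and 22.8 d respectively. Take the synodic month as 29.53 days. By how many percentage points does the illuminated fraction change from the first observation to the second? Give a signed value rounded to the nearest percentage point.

θ₁ = 360° × 4.5/29.53 = 54.9°, f₁ = (1 − cos θ₁)/2 = 0.212.
θ₂ = 360° × 22.8/29.53 = 278.0°, f₂ = (1 − cos θ₂)/2 = 0.431.
Change = f₂ − f₁ = +0.219 → +22 percentage points.

+22 pp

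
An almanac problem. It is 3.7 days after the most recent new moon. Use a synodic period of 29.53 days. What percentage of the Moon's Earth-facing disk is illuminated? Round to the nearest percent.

15%

The Moon has covered 3.7/29.53 of its cycle, so θ ≈ 360° × 3.7/29.53 = 45.1°.
With cos θ = 0.706, the lit fraction is (1 − 0.706)/2 ≈ 0.147, so 15%.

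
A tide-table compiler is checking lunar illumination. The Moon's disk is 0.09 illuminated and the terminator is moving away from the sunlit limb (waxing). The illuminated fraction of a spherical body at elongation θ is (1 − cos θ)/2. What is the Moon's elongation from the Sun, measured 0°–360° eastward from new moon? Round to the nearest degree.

35°

cos θ = 1 − 2f = 0.820, giving a principal value of 34.9°.
Before full moon the principal value applies: θ = 34.9°.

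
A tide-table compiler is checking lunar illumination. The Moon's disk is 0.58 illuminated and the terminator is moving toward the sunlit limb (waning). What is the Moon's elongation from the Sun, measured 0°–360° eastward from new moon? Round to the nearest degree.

Invert f = (1 − cos θ)/2 to get cos θ = 1 − 2(0.58) = -0.160, hence θ₀ = arccos -0.160 = 99.2°.
Since the Moon is past full (waning), take the reflex angle: θ = 360° − 99.2° = 260.8°.

261°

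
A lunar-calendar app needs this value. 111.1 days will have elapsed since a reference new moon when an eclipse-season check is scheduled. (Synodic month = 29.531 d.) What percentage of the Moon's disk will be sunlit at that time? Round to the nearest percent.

46%

111.1 d spans 3 complete synodic months (3 × 29.531 = 88.59 d) plus 22.51 d.
The Moon has covered 22.51/29.531 of its cycle, so θ ≈ 360° × 22.51/29.531 = 274.4°.
With cos θ = 0.076, the lit fraction is (1 − 0.076)/2 ≈ 0.462, so 46%.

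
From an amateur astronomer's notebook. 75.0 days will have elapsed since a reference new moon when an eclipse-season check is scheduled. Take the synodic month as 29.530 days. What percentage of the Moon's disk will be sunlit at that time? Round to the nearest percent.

75.0/29.530 = 2.540 lunations, so 2 complete cycles and 15.94 d into the next.
Elongation θ = 360° × 15.94/29.530 ≈ 194.3°.
With cos θ = (-0.969), the lit fraction is (1 − (-0.969))/2 ≈ 0.984, so 98%.

98%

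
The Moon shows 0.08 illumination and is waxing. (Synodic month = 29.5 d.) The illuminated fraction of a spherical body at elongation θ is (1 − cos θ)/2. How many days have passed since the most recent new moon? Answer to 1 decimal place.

2.7 days

cos θ = 1 − 2f = 0.840, giving a principal value of 32.9°.
The Moon is waxing (0°–180°), so θ = 32.9° directly.
That fraction of the synodic month is 32.9/360 × 29.5 d ≈ 2.69 d.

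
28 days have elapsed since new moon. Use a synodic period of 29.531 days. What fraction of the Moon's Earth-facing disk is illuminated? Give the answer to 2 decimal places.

Elongation θ = 360° × 28/29.531 ≈ 341.3°.
With cos θ = 0.947, the lit fraction is (1 − 0.947)/2 ≈ 0.026.

0.03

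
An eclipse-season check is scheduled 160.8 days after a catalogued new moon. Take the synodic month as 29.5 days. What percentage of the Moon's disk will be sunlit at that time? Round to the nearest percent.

98%

Reduce mod P: 160.8 − 5×29.5 = 13.30 d into the current lunation.
Elongation θ = 360° × 13.30/29.5 ≈ 162.3°.
With cos θ = (-0.953), the lit fraction is (1 − (-0.953))/2 ≈ 0.976, so 98%.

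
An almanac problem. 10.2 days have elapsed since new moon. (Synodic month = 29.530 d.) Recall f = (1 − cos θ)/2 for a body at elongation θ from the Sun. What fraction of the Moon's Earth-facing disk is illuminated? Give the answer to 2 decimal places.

0.78

The Moon has covered 10.2/29.530 of its cycle, so θ ≈ 360° × 10.2/29.530 = 124.3°.
With cos θ = (-0.564), the lit fraction is (1 − (-0.564))/2 ≈ 0.782.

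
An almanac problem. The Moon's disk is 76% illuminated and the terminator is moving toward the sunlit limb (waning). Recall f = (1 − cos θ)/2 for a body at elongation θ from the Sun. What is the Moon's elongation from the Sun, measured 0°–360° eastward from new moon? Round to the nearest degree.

239°

From f = (1 − cos θ)/2: cos θ = 1 − 2×0.76 = -0.520; arccos → 121.3°.
Since the Moon is past full (waning), take the reflex angle: θ = 360° − 121.3° = 238.7°.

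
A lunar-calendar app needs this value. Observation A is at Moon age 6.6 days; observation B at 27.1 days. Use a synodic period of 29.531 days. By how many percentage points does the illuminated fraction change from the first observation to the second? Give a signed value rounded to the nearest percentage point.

θ₁ = 360° × 6.6/29.531 = 80.5°, f₁ = (1 − cos θ₁)/2 = 0.417.
θ₂ = 360° × 27.1/29.531 = 330.4°, f₂ = (1 − cos θ₂)/2 = 0.065.
Change = f₂ − f₁ = -0.352 → -35 percentage points.

-35 pp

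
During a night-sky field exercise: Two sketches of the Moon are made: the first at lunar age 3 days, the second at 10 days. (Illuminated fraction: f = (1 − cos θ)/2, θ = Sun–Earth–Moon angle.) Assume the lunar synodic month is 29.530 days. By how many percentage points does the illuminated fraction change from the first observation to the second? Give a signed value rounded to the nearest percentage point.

θ₁ = 360° × 3/29.530 = 36.6°, f₁ = (1 − cos θ₁)/2 = 0.098.
θ₂ = 360° × 10/29.530 = 121.9°, f₂ = (1 − cos θ₂)/2 = 0.764.
Change = f₂ − f₁ = +0.666 → +67 percentage points.

+67 percentage points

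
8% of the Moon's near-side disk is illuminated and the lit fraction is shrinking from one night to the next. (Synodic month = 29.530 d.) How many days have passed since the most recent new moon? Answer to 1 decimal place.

26.8 days

Invert f = (1 − cos θ)/2 to get cos θ = 1 − 2(0.08) = 0.840, hence θ₀ = arccos 0.840 = 32.9°.
Waning ⇒ past full, so θ = 360° − 32.9° = 327.1°.
At 360°/29.530 d per day, 327.1° corresponds to 26.83 days.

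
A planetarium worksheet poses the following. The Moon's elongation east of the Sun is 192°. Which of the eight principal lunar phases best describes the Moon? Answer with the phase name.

full moon

The full moon sector spans roughly 158°–202°; 192° falls inside it.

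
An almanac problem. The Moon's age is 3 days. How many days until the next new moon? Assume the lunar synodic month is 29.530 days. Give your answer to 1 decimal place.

The next new moon completes the synodic month: 29.530 − 3 = 26.530 days.

26.5 days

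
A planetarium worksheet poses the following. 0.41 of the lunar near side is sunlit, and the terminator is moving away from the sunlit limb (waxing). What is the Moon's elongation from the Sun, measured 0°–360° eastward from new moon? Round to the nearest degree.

From f = (1 − cos θ)/2: cos θ = 1 − 2×0.41 = 0.180; arccos → 79.6°.
The Moon is waxing (0°–180°), so θ = 79.6° directly.

80°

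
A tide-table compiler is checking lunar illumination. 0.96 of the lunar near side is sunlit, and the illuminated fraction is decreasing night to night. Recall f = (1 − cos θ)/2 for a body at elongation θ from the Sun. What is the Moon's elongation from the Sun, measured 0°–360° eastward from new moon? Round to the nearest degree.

From f = (1 − cos θ)/2: cos θ = 1 − 2×0.96 = -0.920; arccos → 156.9°.
Since the Moon is past full (waning), take the reflex angle: θ = 360° − 156.9° = 203.1°.

203°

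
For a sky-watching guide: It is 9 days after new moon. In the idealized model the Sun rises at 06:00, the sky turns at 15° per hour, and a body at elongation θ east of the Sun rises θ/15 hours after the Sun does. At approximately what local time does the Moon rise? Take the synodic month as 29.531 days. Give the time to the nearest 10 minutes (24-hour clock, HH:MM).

13:20

The Moon has covered 9/29.531 of its cycle, so θ ≈ 360° × 9/29.531 = 109.7°.
At 15° of sky rotation per hour, 109.7° corresponds to a 7.31 h lag.
06:00 + 7.314 h ≈ 13:19 → 13:20 to the nearest ten minutes.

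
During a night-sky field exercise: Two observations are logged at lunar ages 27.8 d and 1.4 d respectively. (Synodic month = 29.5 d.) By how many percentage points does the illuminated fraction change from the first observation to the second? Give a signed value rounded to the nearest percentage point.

-1 percentage points

First observation: θ = 360°·27.8/29.5 = 339.3°, so f = 0.032.
Second observation: θ = 17.1°, f = 0.022.
Δf = 0.022 − 0.032 = -0.010, i.e. -1 pp.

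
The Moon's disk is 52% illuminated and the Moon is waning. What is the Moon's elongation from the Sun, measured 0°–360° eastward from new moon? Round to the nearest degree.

Invert f = (1 − cos θ)/2 to get cos θ = 1 − 2(0.52) = -0.040, hence θ₀ = arccos -0.040 = 92.3°.
Since the Moon is past full (waning), take the reflex angle: θ = 360° − 92.3° = 267.7°.

268°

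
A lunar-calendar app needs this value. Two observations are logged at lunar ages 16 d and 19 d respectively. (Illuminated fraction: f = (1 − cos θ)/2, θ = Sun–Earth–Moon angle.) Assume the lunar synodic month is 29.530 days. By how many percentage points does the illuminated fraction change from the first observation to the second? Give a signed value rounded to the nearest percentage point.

-17 percentage points

θ₁ = 360° × 16/29.530 = 195.1°, f₁ = (1 − cos θ₁)/2 = 0.983.
θ₂ = 360° × 19/29.530 = 231.6°, f₂ = (1 − cos θ₂)/2 = 0.810.
Change = f₂ − f₁ = -0.172 → -17 percentage points.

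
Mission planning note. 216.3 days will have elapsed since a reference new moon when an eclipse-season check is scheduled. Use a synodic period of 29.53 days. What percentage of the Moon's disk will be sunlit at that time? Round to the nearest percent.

73%

216.3 d spans 7 complete synodic months (7 × 29.53 = 206.71 d) plus 9.59 d.
The Moon has covered 9.59/29.53 of its cycle, so θ ≈ 360° × 9.59/29.53 = 116.9°.
Illuminated fraction = (1 − cos 116.9°)/2 = (1 − (-0.453))/2 ≈ 0.726, so 73%.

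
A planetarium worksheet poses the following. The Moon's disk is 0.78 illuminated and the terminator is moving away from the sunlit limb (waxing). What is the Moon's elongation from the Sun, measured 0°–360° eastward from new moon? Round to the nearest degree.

cos θ = 1 − 2f = -0.560, giving a principal value of 124.1°.
The Moon is waxing (0°–180°), so θ = 124.1° directly.

124°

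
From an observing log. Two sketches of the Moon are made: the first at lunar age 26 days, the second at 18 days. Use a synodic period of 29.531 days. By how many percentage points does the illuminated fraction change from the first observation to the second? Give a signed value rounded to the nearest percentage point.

+75 percentage points

First observation: θ = 360°·26/29.531 = 317.0°, so f = 0.135.
Second observation: θ = 219.4°, f = 0.886.
Δf = 0.886 − 0.135 = +0.752, i.e. +75 pp.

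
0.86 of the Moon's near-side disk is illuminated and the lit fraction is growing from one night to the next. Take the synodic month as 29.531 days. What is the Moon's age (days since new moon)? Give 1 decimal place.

11.2 days

cos θ = 1 − 2f = -0.720, giving a principal value of 136.1°.
Waxing ⇒ before full, so θ = 136.1°.
Age = 29.531 × 136.1°/360° ≈ 11.16 days.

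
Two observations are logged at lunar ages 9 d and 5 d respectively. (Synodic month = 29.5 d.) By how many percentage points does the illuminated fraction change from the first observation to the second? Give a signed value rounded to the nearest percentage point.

θ₁ = 360° × 9/29.5 = 109.8°, f₁ = (1 − cos θ₁)/2 = 0.670.
θ₂ = 360° × 5/29.5 = 61.0°, f₂ = (1 − cos θ₂)/2 = 0.258.
Change = f₂ − f₁ = -0.412 → -41 percentage points.

-41 pp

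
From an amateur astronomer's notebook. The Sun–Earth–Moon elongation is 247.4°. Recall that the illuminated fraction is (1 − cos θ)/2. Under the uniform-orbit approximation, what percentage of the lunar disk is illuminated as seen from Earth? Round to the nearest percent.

cos 247.4° = (-0.384), so f = (1 − (-0.384))/2 = 0.692, i.e. 69%.

69%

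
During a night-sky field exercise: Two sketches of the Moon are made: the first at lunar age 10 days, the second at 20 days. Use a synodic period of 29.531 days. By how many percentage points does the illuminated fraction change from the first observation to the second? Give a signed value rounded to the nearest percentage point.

-4 percentage points

θ₁ = 360° × 10/29.531 = 121.9°, f₁ = (1 − cos θ₁)/2 = 0.764.
θ₂ = 360° × 20/29.531 = 243.8°, f₂ = (1 − cos θ₂)/2 = 0.721.
Change = f₂ − f₁ = -0.044 → -4 percentage points.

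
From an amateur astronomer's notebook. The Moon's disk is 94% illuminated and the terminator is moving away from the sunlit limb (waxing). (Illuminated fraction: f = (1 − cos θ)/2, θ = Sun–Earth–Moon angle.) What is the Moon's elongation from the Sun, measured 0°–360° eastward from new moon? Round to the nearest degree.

cos θ = 1 − 2f = -0.880, giving a principal value of 151.6°.
Before full moon the principal value applies: θ = 151.6°.

152°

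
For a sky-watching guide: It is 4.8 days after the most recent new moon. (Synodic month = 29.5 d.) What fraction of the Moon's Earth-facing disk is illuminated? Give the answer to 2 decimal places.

0.24

Phase angle: θ = 360°·(4.8 d)/(29.5 d) = 58.6°.
Illuminated fraction = (1 − cos 58.6°)/2 = (1 − 0.521)/2 ≈ 0.239.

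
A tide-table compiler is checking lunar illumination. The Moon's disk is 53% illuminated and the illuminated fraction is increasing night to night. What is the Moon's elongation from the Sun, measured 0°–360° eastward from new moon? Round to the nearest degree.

Invert f = (1 − cos θ)/2 to get cos θ = 1 − 2(0.53) = -0.060, hence θ₀ = arccos -0.060 = 93.4°.
The Moon is waxing (0°–180°), so θ = 93.4° directly.

93°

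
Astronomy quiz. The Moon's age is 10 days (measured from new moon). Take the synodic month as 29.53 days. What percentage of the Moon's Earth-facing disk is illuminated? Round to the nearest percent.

76%

Phase angle: θ = 360°·(10 d)/(29.53 d) = 121.9°.
Illuminated fraction = (1 − cos 121.9°)/2 = (1 − (-0.529))/2 ≈ 0.764, so 76%.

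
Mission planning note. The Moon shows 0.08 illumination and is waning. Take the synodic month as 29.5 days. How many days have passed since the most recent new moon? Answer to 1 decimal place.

From f = (1 − cos θ)/2: cos θ = 1 − 2×0.08 = 0.840; arccos → 32.9°.
A waning Moon lies in 180°–360°, so θ = 360° − 32.9° = 327.1°.
Age = 29.5 × 327.1°/360° ≈ 26.81 days.

26.8 days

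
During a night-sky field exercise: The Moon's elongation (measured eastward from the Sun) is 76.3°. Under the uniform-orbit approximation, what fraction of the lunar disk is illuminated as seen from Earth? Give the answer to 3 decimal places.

f = (1 − cos 76.3°)/2 = (1 − 0.237)/2 ≈ 0.382.

0.382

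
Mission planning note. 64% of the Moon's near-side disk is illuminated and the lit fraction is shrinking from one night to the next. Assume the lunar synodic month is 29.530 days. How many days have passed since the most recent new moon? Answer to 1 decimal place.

20.8 days

cos θ = 1 − 2f = -0.280, giving a principal value of 106.3°.
Waning ⇒ past full, so θ = 360° − 106.3° = 253.7°.
That fraction of the synodic month is 253.7/360 × 29.530 d ≈ 20.81 d.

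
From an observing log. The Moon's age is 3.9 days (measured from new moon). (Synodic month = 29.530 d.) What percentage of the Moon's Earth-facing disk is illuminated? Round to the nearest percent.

Phase angle: θ = 360°·(3.9 d)/(29.530 d) = 47.5°.
Illuminated fraction = (1 − cos 47.5°)/2 = (1 − 0.675)/2 ≈ 0.162, so 16%.

16%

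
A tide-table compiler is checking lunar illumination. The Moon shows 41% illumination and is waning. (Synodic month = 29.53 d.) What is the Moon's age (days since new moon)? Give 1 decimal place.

Invert f = (1 − cos θ)/2 to get cos θ = 1 − 2(0.41) = 0.180, hence θ₀ = arccos 0.180 = 79.6°.
Waning ⇒ past full, so θ = 360° − 79.6° = 280.4°.
That fraction of the synodic month is 280.4/360 × 29.53 d ≈ 23.00 d.

23.0 days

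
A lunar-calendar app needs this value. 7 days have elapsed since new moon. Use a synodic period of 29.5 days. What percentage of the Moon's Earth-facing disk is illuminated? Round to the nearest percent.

Phase angle: θ = 360°·(7 d)/(29.5 d) = 85.4°.
cos 85.4° = 0.080, so f = (1 − 0.080)/2 = 0.460, so 46%.

46%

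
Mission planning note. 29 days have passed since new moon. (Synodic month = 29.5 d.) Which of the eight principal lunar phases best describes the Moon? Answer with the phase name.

new moon

At 29/29.5 of the cycle, θ ≈ 354° — the new moon range.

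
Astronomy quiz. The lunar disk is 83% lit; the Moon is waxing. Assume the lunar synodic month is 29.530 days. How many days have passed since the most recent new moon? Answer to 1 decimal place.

From f = (1 − cos θ)/2: cos θ = 1 − 2×0.83 = -0.660; arccos → 131.3°.
Before full moon the principal value applies: θ = 131.3°.
At 360°/29.530 d per day, 131.3° corresponds to 10.77 days.

10.8 days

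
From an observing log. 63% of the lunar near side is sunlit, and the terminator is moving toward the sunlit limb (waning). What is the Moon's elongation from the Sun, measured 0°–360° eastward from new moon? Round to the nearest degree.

255°

Invert f = (1 − cos θ)/2 to get cos θ = 1 − 2(0.63) = -0.260, hence θ₀ = arccos -0.260 = 105.1°.
Since the Moon is past full (waning), take the reflex angle: θ = 360° − 105.1° = 254.9°.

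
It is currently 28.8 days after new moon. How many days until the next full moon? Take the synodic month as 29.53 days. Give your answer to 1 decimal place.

15.5 days

Full moon occurs at elongation 180°, i.e. at age 29.53 × 180/360 = 14.765 d.
Already past this cycle's full moon; the next is at 14.765 + 29.53 = 44.295 d, so 44.295 − 28.8 = 15.495 days.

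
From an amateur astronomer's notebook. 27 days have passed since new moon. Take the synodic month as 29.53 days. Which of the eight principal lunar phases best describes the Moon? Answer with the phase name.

θ ≈ 360° × 27/29.53 = 329°, which falls in the waning crescent sector.

waning crescent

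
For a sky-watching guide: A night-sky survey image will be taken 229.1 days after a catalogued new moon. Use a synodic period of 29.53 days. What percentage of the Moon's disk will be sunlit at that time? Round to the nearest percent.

Reduce mod P: 229.1 − 7×29.53 = 22.39 d into the current lunation.
The Moon has covered 22.39/29.53 of its cycle, so θ ≈ 360° × 22.39/29.53 = 273.0°.
cos 273.0° = 0.052, so f = (1 − 0.052)/2 = 0.474, so 47%.

47%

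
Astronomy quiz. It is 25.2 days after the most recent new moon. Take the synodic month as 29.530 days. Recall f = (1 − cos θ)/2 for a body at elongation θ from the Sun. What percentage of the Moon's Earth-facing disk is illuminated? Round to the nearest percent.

20%

Elongation θ = 360° × 25.2/29.530 ≈ 307.2°.
cos 307.2° = 0.605, so f = (1 − 0.605)/2 = 0.198, so 20%.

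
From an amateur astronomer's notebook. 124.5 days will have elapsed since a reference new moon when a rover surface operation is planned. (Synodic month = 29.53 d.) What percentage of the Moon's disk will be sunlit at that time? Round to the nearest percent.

124.5/29.53 = 4.216 lunations, so 4 complete cycles and 6.38 d into the next.
Phase angle: θ = 360°·(6.38 d)/(29.53 d) = 77.8°.
cos 77.8° = 0.212, so f = (1 − 0.212)/2 = 0.394, so 39%.

39%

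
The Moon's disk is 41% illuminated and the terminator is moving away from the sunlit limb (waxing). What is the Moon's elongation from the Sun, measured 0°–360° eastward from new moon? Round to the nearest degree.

From f = (1 − cos θ)/2: cos θ = 1 − 2×0.41 = 0.180; arccos → 79.6°.
The Moon is waxing (0°–180°), so θ = 79.6° directly.

80°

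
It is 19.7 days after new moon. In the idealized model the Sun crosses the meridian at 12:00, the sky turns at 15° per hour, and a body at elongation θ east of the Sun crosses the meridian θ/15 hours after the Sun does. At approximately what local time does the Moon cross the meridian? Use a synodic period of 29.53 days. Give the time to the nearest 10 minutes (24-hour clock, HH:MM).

04:00

Elongation θ = 360° × 19.7/29.53 ≈ 240.2°.
At 15° of sky rotation per hour, 240.2° corresponds to a 16.01 h lag.
12:00 + 16.011 h ≈ 04:01 → 04:00 to the nearest ten minutes.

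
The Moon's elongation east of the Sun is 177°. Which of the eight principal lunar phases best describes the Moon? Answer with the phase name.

full moon

The full moon sector spans roughly 158°–202°; 177° falls inside it.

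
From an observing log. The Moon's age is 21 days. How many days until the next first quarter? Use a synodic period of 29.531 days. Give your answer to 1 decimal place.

First quarter is 0.25 of the way through the cycle: age 0.25 × 29.531 = 7.383 d.
Already past this cycle's first quarter; the next is at 7.383 + 29.531 = 36.914 d, so 36.914 − 21 = 15.914 days.

15.9 days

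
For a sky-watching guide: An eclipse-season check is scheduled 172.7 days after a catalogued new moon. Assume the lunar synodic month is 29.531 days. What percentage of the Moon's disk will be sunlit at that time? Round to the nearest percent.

21%

172.7/29.531 = 5.848 lunations, so 5 complete cycles and 25.04 d into the next.
Phase angle: θ = 360°·(25.04 d)/(29.531 d) = 305.3°.
Illuminated fraction = (1 − cos 305.3°)/2 = (1 − 0.578)/2 ≈ 0.211, so 21%.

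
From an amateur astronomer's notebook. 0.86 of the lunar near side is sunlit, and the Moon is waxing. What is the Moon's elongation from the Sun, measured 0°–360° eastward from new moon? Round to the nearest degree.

136°

cos θ = 1 − 2f = -0.720, giving a principal value of 136.1°.
Waxing ⇒ before full, so θ = 136.1°.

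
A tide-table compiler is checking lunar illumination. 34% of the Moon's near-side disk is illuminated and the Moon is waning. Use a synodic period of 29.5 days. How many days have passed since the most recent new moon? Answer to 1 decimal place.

cos θ = 1 − 2f = 0.320, giving a principal value of 71.3°.
Since the Moon is past full (waning), take the reflex angle: θ = 360° − 71.3° = 288.7°.
That fraction of the synodic month is 288.7/360 × 29.5 d ≈ 23.65 d.

23.7 days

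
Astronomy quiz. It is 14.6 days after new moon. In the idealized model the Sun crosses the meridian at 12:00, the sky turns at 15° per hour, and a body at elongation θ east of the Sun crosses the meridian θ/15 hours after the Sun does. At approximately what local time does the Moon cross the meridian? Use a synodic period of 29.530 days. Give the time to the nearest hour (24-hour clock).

00:00

Elongation θ = 360° × 14.6/29.530 ≈ 178.0°.
The Moon trails the Sun by θ/15 = 178.0/15 ≈ 11.87 hours.
12:00 + 11.87 h ≈ 23:52 → 00:00 to the nearest hour.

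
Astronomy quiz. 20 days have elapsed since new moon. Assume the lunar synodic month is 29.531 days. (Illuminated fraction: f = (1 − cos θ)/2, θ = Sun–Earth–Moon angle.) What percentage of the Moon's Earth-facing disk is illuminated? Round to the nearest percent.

Elongation θ = 360° × 20/29.531 ≈ 243.8°.
cos 243.8° = (-0.441), so f = (1 − (-0.441))/2 = 0.721, so 72%.

72%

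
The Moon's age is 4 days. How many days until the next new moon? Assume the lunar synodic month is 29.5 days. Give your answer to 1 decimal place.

25.5 days

One full lunation from the last new moon is 29.5 d; remaining = 29.5 − 4 = 25.500 d.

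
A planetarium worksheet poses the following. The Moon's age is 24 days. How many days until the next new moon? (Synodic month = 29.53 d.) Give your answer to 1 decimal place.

5.5 days

The next new moon completes the synodic month: 29.53 − 24 = 5.530 days.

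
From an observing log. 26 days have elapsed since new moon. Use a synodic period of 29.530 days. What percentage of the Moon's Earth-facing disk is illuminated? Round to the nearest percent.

Phase angle: θ = 360°·(26 d)/(29.530 d) = 317.0°.
Illuminated fraction = (1 − cos 317.0°)/2 = (1 − 0.731)/2 ≈ 0.135, so 13%.

13%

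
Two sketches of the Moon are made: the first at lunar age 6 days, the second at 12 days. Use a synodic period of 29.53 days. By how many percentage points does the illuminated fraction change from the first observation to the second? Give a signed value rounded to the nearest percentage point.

θ₁ = 360° × 6/29.53 = 73.1°, f₁ = (1 − cos θ₁)/2 = 0.355.
θ₂ = 360° × 12/29.53 = 146.3°, f₂ = (1 − cos θ₂)/2 = 0.916.
Change = f₂ − f₁ = +0.561 → +56 percentage points.

+56 pp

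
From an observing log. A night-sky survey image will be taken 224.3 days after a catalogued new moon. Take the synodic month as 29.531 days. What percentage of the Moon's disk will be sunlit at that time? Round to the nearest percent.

224.3 d spans 7 complete synodic months (7 × 29.531 = 206.72 d) plus 17.58 d.
The Moon has covered 17.58/29.531 of its cycle, so θ ≈ 360° × 17.58/29.531 = 214.3°.
Illuminated fraction = (1 − cos 214.3°)/2 = (1 − (-0.826))/2 ≈ 0.913, so 91%.

91%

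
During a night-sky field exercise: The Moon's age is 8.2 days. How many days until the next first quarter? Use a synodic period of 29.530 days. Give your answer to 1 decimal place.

First quarter is 0.25 of the way through the cycle: age 0.25 × 29.530 = 7.383 d.
Already past this cycle's first quarter; the next is at 7.383 + 29.530 = 36.913 d, so 36.913 − 8.2 = 28.713 days.

28.7 days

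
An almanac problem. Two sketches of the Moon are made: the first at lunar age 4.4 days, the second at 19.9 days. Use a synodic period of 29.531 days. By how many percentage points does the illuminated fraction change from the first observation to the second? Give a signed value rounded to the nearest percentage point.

+53 pp

θ₁ = 360° × 4.4/29.531 = 53.6°, f₁ = (1 − cos θ₁)/2 = 0.204.
θ₂ = 360° × 19.9/29.531 = 242.6°, f₂ = (1 − cos θ₂)/2 = 0.730.
Change = f₂ − f₁ = +0.527 → +53 percentage points.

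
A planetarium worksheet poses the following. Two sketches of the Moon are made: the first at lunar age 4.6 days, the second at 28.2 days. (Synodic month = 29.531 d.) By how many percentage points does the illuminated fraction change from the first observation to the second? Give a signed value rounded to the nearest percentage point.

First observation: θ = 360°·4.6/29.531 = 56.1°, so f = 0.221.
Second observation: θ = 343.8°, f = 0.020.
Δf = 0.020 − 0.221 = -0.201, i.e. -20 pp.

-20 percentage points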